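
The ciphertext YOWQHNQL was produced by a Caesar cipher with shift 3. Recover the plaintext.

VLTNEKNI

Y(24): 24−3=21 → V
O(14): 14−3=11 → L
W(22): 22−3=19 → T
Q(16): 16−3=13 → N
H(7): 7−3=4 → E
N(13): 13−3=10 → K
Q(16): 16−3=13 → N
L(11): 11−3=8 → I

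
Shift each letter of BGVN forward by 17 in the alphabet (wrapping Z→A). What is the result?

SXME

B(1): 1+17=18 → S
G(6): 6+17=23 → X
V(21): 21+17=38≡12 → M
N(13): 13+17=30≡4 → E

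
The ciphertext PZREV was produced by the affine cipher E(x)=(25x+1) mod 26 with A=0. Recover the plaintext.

MCKXG

The inverse of 25 mod 26 is 25, since 25·25=625≡1. Apply D(y)=25·(y−1) mod 26:
P(15): 25·(15−1)=350≡12 → M
Z(25): 25·(25−1)=600≡2 → C
R(17): 25·(17−1)=400≡10 → K
E(4): 25·(4−1)=75≡23 → X
V(21): 25·(21−1)=500≡6 → G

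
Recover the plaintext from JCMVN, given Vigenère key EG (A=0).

FWIPJ

Repeat the key across the ciphertext: EGEGE
J(9)−E(4): 5 → F
C(2)−G(6): -4≡22 → W
M(12)−E(4): 8 → I
V(21)−G(6): 15 → P
N(13)−E(4): 9 → J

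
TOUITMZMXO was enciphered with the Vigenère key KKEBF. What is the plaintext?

JEQHOCPIWJ

Repeat the key across the ciphertext: KKEBFKKEBF
T(19)−K(10): 9 → J
O(14)−K(10): 4 → E
U(20)−E(4): 16 → Q
I(8)−B(1): 7 → H
T(19)−F(5): 14 → O
M(12)−K(10): 2 → C
Z(25)−K(10): 15 → P
M(12)−E(4): 8 → I
X(23)−B(1): 22 → W
O(14)−F(5): 9 → J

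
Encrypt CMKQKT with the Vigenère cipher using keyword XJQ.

Repeat the key across the message: XJQXJQ
C(2)+X(23): 25 → Z
M(12)+J(9): 21 → V
K(10)+Q(16): 26≡0 → A
Q(16)+X(23): 39≡13 → N
K(10)+J(9): 19 → T
T(19)+Q(16): 35≡9 → J

ZVANTJ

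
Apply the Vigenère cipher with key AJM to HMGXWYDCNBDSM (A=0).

Repeat the key across the message: AJMAJMAJMAJMA
H(7)+A(0): 7 → H
M(12)+J(9): 21 → V
G(6)+M(12): 18 → S
X(23)+A(0): 23 → X
W(22)+J(9): 31≡5 → F
Y(24)+M(12): 36≡10 → K
D(3)+A(0): 3 → D
C(2)+J(9): 11 → L
N(13)+M(12): 25 → Z
B(1)+A(0): 1 → B
D(3)+J(9): 12 → M
S(18)+M(12): 30≡4 → E
M(12)+A(0): 12 → M

HVSXFKDLZBMEM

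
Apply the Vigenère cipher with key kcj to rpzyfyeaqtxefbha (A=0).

Repeat the key across the message: kcjkcjkcjkcjkcjk
r(17)+k(10): 27≡1 → b
p(15)+c(2): 17 → r
z(25)+j(9): 34≡8 → i
y(24)+k(10): 34≡8 → i
f(5)+c(2): 7 → h
y(24)+j(9): 33≡7 → h
e(4)+k(10): 14 → o
a(0)+c(2): 2 → c
q(16)+j(9): 25 → z
t(19)+k(10): 29≡3 → d
x(23)+c(2): 25 → z
e(4)+j(9): 13 → n
f(5)+k(10): 15 → p
b(1)+c(2): 3 → d
h(7)+j(9): 16 → q
a(0)+k(10): 10 → k

briihhoczdznpdqk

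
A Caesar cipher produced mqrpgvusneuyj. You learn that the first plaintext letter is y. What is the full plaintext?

ycdbshgezqgkv

From the crib: m(12)−y(24)=-12≡14, so the shift is 14.
Subtract 14 from each ciphertext letter:
m(12): 12−14=-2≡24 → y
q(16): 16−14=2 → c
r(17): 17−14=3 → d
p(15): 15−14=1 → b
g(6): 6−14=-8≡18 → s
v(21): 21−14=7 → h
u(20): 20−14=6 → g
s(18): 18−14=4 → e
n(13): 13−14=-1≡25 → z
e(4): 4−14=-10≡16 → q
u(20): 20−14=6 → g
y(24): 24−14=10 → k
j(9): 9−14=-5≡21 → v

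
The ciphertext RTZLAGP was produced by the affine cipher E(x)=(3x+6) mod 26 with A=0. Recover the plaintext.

VNPTYAD

The inverse of 3 mod 26 is 9, since 3·9=27≡1. Apply D(y)=9·(y−6) mod 26:
R(17): 9·(17−6)=99≡21 → V
T(19): 9·(19−6)=117≡13 → N
Z(25): 9·(25−6)=171≡15 → P
L(11): 9·(11−6)=45≡19 → T
A(0): 9·(0−6)=-54≡24 → Y
G(6): 9·(6−6)=0 → A
P(15): 9·(15−6)=81≡3 → D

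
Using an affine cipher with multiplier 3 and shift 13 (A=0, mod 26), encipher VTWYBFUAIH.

V(21): 3·21+13=76≡24 → Y
T(19): 3·19+13=70≡18 → S
W(22): 3·22+13=79≡1 → B
Y(24): 3·24+13=85≡7 → H
B(1): 3·1+13=16 → Q
F(5): 3·5+13=28≡2 → C
U(20): 3·20+13=73≡21 → V
A(0): 3·0+13=13 → N
I(8): 3·8+13=37≡11 → L
H(7): 3·7+13=34≡8 → I

YSBHQCVNLI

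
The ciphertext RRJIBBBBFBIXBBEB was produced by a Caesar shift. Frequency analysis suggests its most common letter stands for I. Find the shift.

19

The most frequent ciphertext letter is B (appears 8 times).
B is position 1; I is position 8.
Shift = -7≡19.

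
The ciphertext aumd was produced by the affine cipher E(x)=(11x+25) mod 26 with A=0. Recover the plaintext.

The inverse of 11 mod 26 is 19, since 11·19=209≡1. Apply D(y)=19·(y−25) mod 26:
a(0): 19·(0−25)=-475≡19 → t
u(20): 19·(20−25)=-95≡9 → j
m(12): 19·(12−25)=-247≡13 → n
d(3): 19·(3−25)=-418≡24 → y

tjny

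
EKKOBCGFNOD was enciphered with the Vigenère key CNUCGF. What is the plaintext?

Repeat the key across the ciphertext: CNUCGFCNUCG
E(4)−C(2): 2 → C
K(10)−N(13): -3≡23 → X
K(10)−U(20): -10≡16 → Q
O(14)−C(2): 12 → M
B(1)−G(6): -5≡21 → V
C(2)−F(5): -3≡23 → X
G(6)−C(2): 4 → E
F(5)−N(13): -8≡18 → S
N(13)−U(20): -7≡19 → T
O(14)−C(2): 12 → M
D(3)−G(6): -3≡23 → X

CXQMVXESTMX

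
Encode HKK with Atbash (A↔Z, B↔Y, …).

SPP

H(7) → S(18)
K(10) → P(15)
K(10) → P(15)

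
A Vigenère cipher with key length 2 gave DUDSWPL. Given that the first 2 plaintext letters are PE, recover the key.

Subtract each crib letter from the matching ciphertext letter (mod 26):
D(3)−P(15)=-12≡14 → O
U(20)−E(4)=16 → Q

OQ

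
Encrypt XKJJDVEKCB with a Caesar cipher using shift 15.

X(23): 23+15=38≡12 → M
K(10): 10+15=25 → Z
J(9): 9+15=24 → Y
J(9): 9+15=24 → Y
D(3): 3+15=18 → S
V(21): 21+15=36≡10 → K
E(4): 4+15=19 → T
K(10): 10+15=25 → Z
C(2): 2+15=17 → R
B(1): 1+15=16 → Q

MZYYSKTZRQ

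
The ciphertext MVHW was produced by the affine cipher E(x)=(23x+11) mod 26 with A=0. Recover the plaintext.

ROKF

The inverse of 23 mod 26 is 17, since 23·17=391≡1. Apply D(y)=17·(y−11) mod 26:
M(12): 17·(12−11)=17 → R
V(21): 17·(21−11)=170≡14 → O
H(7): 17·(7−11)=-68≡10 → K
W(22): 17·(22−11)=187≡5 → F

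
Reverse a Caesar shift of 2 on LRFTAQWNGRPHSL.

JPDRYOULEPNFQJ

L(11): 11−2=9 → J
R(17): 17−2=15 → P
F(5): 5−2=3 → D
T(19): 19−2=17 → R
A(0): 0−2=-2≡24 → Y
Q(16): 16−2=14 → O
W(22): 22−2=20 → U
N(13): 13−2=11 → L
G(6): 6−2=4 → E
R(17): 17−2=15 → P
P(15): 15−2=13 → N
H(7): 7−2=5 → F
S(18): 18−2=16 → Q
L(11): 11−2=9 → J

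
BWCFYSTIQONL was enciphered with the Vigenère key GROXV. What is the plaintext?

VFOIDMCUTTHU

Repeat the key across the ciphertext: GROXVGROXVGR
B(1)−G(6): -5≡21 → V
W(22)−R(17): 5 → F
C(2)−O(14): -12≡14 → O
F(5)−X(23): -18≡8 → I
Y(24)−V(21): 3 → D
S(18)−G(6): 12 → M
T(19)−R(17): 2 → C
I(8)−O(14): -6≡20 → U
Q(16)−X(23): -7≡19 → T
O(14)−V(21): -7≡19 → T
N(13)−G(6): 7 → H
L(11)−R(17): -6≡20 → U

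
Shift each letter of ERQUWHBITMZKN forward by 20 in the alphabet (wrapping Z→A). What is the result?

YLKOQBVCNGTEH

E(4): 4+20=24 → Y
R(17): 17+20=37≡11 → L
Q(16): 16+20=36≡10 → K
U(20): 20+20=40≡14 → O
W(22): 22+20=42≡16 → Q
H(7): 7+20=27≡1 → B
B(1): 1+20=21 → V
I(8): 8+20=28≡2 → C
T(19): 19+20=39≡13 → N
M(12): 12+20=32≡6 → G
Z(25): 25+20=45≡19 → T
K(10): 10+20=30≡4 → E
N(13): 13+20=33≡7 → H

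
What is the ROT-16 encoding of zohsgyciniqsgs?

pexiwosydygiwi

z(25): 25+16=41≡15 → p
o(14): 14+16=30≡4 → e
h(7): 7+16=23 → x
s(18): 18+16=34≡8 → i
g(6): 6+16=22 → w
y(24): 24+16=40≡14 → o
c(2): 2+16=18 → s
i(8): 8+16=24 → y
n(13): 13+16=29≡3 → d
i(8): 8+16=24 → y
q(16): 16+16=32≡6 → g
s(18): 18+16=34≡8 → i
g(6): 6+16=22 → w
s(18): 18+16=34≡8 → i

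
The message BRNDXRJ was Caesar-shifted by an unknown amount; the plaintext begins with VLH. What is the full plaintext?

VLHXRLD

From the crib: B(1)−V(21)=-20≡6, so the shift is 6.
Subtract 6 from each ciphertext letter:
B(1): 1−6=-5≡21 → V
R(17): 17−6=11 → L
N(13): 13−6=7 → H
D(3): 3−6=-3≡23 → X
X(23): 23−6=17 → R
R(17): 17−6=11 → L
J(9): 9−6=3 → D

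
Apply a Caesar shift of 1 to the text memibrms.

m(12): 12+1=13 → n
e(4): 4+1=5 → f
m(12): 12+1=13 → n
i(8): 8+1=9 → j
b(1): 1+1=2 → c
r(17): 17+1=18 → s
m(12): 12+1=13 → n
s(18): 18+1=19 → t

nfnjcsnt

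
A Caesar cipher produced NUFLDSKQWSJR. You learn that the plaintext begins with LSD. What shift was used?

From the crib: N(13)−L(11)=2, so the shift is 2.

2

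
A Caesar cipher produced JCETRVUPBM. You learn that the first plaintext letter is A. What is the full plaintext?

ATVKIMLGSD

From the crib: J(9)−A(0)=9, so the shift is 9.
Subtract 9 from each ciphertext letter:
J(9): 9−9=0 → A
C(2): 2−9=-7≡19 → T
E(4): 4−9=-5≡21 → V
T(19): 19−9=10 → K
R(17): 17−9=8 → I
V(21): 21−9=12 → M
U(20): 20−9=11 → L
P(15): 15−9=6 → G
B(1): 1−9=-8≡18 → S
M(12): 12−9=3 → D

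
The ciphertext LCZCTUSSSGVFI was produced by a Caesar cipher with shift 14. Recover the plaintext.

L(11): 11−14=-3≡23 → X
C(2): 2−14=-12≡14 → O
Z(25): 25−14=11 → L
C(2): 2−14=-12≡14 → O
T(19): 19−14=5 → F
U(20): 20−14=6 → G
S(18): 18−14=4 → E
S(18): 18−14=4 → E
S(18): 18−14=4 → E
G(6): 6−14=-8≡18 → S
V(21): 21−14=7 → H
F(5): 5−14=-9≡17 → R
I(8): 8−14=-6≡20 → U

XOLOFGEEESHRU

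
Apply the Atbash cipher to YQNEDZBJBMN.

Y(24) → B(1)
Q(16) → J(9)
N(13) → M(12)
E(4) → V(21)
D(3) → W(22)
Z(25) → A(0)
B(1) → Y(24)
J(9) → Q(16)
B(1) → Y(24)
M(12) → N(13)
N(13) → M(12)

BJMVWAYQYNM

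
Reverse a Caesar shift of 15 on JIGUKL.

J(9): 9−15=-6≡20 → U
I(8): 8−15=-7≡19 → T
G(6): 6−15=-9≡17 → R
U(20): 20−15=5 → F
K(10): 10−15=-5≡21 → V
L(11): 11−15=-4≡22 → W

UTRFVW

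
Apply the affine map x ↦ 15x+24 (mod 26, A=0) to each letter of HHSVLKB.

ZZIBHSN

H(7): 15·7+24=129≡25 → Z
H(7): 15·7+24=129≡25 → Z
S(18): 15·18+24=294≡8 → I
V(21): 15·21+24=339≡1 → B
L(11): 15·11+24=189≡7 → H
K(10): 15·10+24=174≡18 → S
B(1): 15·1+24=39≡13 → N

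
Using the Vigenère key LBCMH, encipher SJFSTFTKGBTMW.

DKHEAQUMSIENY

Repeat the key across the message: LBCMHLBCMHLBC
S(18)+L(11): 29≡3 → D
J(9)+B(1): 10 → K
F(5)+C(2): 7 → H
S(18)+M(12): 30≡4 → E
T(19)+H(7): 26≡0 → A
F(5)+L(11): 16 → Q
T(19)+B(1): 20 → U
K(10)+C(2): 12 → M
G(6)+M(12): 18 → S
B(1)+H(7): 8 → I
T(19)+L(11): 30≡4 → E
M(12)+B(1): 13 → N
W(22)+C(2): 24 → Y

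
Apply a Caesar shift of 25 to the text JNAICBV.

J(9): 9+25=34≡8 → I
N(13): 13+25=38≡12 → M
A(0): 0+25=25 → Z
I(8): 8+25=33≡7 → H
C(2): 2+25=27≡1 → B
B(1): 1+25=26≡0 → A
V(21): 21+25=46≡20 → U

IMZHBAU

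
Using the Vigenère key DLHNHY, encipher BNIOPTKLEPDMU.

Repeat the key across the message: DLHNHYDLHNHYD
B(1)+D(3): 4 → E
N(13)+L(11): 24 → Y
I(8)+H(7): 15 → P
O(14)+N(13): 27≡1 → B
P(15)+H(7): 22 → W
T(19)+Y(24): 43≡17 → R
K(10)+D(3): 13 → N
L(11)+L(11): 22 → W
E(4)+H(7): 11 → L
P(15)+N(13): 28≡2 → C
D(3)+H(7): 10 → K
M(12)+Y(24): 36≡10 → K
U(20)+D(3): 23 → X

EYPBWRNWLCKKX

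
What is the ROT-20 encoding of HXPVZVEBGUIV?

H(7): 7+20=27≡1 → B
X(23): 23+20=43≡17 → R
P(15): 15+20=35≡9 → J
V(21): 21+20=41≡15 → P
Z(25): 25+20=45≡19 → T
V(21): 21+20=41≡15 → P
E(4): 4+20=24 → Y
B(1): 1+20=21 → V
G(6): 6+20=26≡0 → A
U(20): 20+20=40≡14 → O
I(8): 8+20=28≡2 → C
V(21): 21+20=41≡15 → P

BRJPTPYVAOCP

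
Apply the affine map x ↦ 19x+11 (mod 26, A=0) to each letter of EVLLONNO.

E(4): 19·4+11=87≡9 → J
V(21): 19·21+11=410≡20 → U
L(11): 19·11+11=220≡12 → M
L(11): 19·11+11=220≡12 → M
O(14): 19·14+11=277≡17 → R
N(13): 19·13+11=258≡24 → Y
N(13): 19·13+11=258≡24 → Y
O(14): 19·14+11=277≡17 → R

JUMMRYYR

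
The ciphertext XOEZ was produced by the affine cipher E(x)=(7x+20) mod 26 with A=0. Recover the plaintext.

TOUX

The inverse of 7 mod 26 is 15, since 7·15=105≡1. Apply D(y)=15·(y−20) mod 26:
X(23): 15·(23−20)=45≡19 → T
O(14): 15·(14−20)=-90≡14 → O
E(4): 15·(4−20)=-240≡20 → U
Z(25): 15·(25−20)=75≡23 → X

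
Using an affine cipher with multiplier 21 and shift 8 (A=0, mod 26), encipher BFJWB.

DJPCD

B(1): 21·1+8=29≡3 → D
F(5): 21·5+8=113≡9 → J
J(9): 21·9+8=197≡15 → P
W(22): 21·22+8=470≡2 → C
B(1): 21·1+8=29≡3 → D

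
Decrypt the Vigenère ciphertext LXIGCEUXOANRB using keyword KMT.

Repeat the key across the ciphertext: KMTKMTKMTKMTK
L(11)−K(10): 1 → B
X(23)−M(12): 11 → L
I(8)−T(19): -11≡15 → P
G(6)−K(10): -4≡22 → W
C(2)−M(12): -10≡16 → Q
E(4)−T(19): -15≡11 → L
U(20)−K(10): 10 → K
X(23)−M(12): 11 → L
O(14)−T(19): -5≡21 → V
A(0)−K(10): -10≡16 → Q
N(13)−M(12): 1 → B
R(17)−T(19): -2≡24 → Y
B(1)−K(10): -9≡17 → R

BLPWQLKLVQBYR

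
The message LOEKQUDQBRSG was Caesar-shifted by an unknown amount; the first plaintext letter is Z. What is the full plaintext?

ZCSYEIREPFGU

From the crib: L(11)−Z(25)=-14≡12, so the shift is 12.
Subtract 12 from each ciphertext letter:
L(11): 11−12=-1≡25 → Z
O(14): 14−12=2 → C
E(4): 4−12=-8≡18 → S
K(10): 10−12=-2≡24 → Y
Q(16): 16−12=4 → E
U(20): 20−12=8 → I
D(3): 3−12=-9≡17 → R
Q(16): 16−12=4 → E
B(1): 1−12=-11≡15 → P
R(17): 17−12=5 → F
S(18): 18−12=6 → G
G(6): 6−12=-6≡20 → U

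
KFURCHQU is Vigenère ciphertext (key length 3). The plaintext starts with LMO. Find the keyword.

Subtract each crib letter from the matching ciphertext letter (mod 26):
K(10)−L(11)=-1≡25 → Z
F(5)−M(12)=-7≡19 → T
U(20)−O(14)=6 → G

ZTG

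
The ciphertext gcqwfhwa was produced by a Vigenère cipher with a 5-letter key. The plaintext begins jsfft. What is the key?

xklrm

Subtract each crib letter from the matching ciphertext letter (mod 26):
g(6)−j(9)=-3≡23 → x
c(2)−s(18)=-16≡10 → k
q(16)−f(5)=11 → l
w(22)−f(5)=17 → r
f(5)−t(19)=-14≡12 → m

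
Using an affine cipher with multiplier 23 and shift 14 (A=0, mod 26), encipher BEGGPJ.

LCWWVN

B(1): 23·1+14=37≡11 → L
E(4): 23·4+14=106≡2 → C
G(6): 23·6+14=152≡22 → W
G(6): 23·6+14=152≡22 → W
P(15): 23·15+14=359≡21 → V
J(9): 23·9+14=221≡13 → N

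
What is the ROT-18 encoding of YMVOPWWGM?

Y(24): 24+18=42≡16 → Q
M(12): 12+18=30≡4 → E
V(21): 21+18=39≡13 → N
O(14): 14+18=32≡6 → G
P(15): 15+18=33≡7 → H
W(22): 22+18=40≡14 → O
W(22): 22+18=40≡14 → O
G(6): 6+18=24 → Y
M(12): 12+18=30≡4 → E

QENGHOOYE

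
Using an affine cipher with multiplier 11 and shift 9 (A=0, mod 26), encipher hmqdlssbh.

h(7): 11·7+9=86≡8 → i
m(12): 11·12+9=141≡11 → l
q(16): 11·16+9=185≡3 → d
d(3): 11·3+9=42≡16 → q
l(11): 11·11+9=130≡0 → a
s(18): 11·18+9=207≡25 → z
s(18): 11·18+9=207≡25 → z
b(1): 11·1+9=20 → u
h(7): 11·7+9=86≡8 → i

ildqazzui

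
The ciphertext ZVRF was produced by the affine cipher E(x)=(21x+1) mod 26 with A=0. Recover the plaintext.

QWCU

The inverse of 21 mod 26 is 5, since 21·5=105≡1. Apply D(y)=5·(y−1) mod 26:
Z(25): 5·(25−1)=120≡16 → Q
V(21): 5·(21−1)=100≡22 → W
R(17): 5·(17−1)=80≡2 → C
F(5): 5·(5−1)=20 → U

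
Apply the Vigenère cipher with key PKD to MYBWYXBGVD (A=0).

Repeat the key across the message: PKDPKDPKDP
M(12)+P(15): 27≡1 → B
Y(24)+K(10): 34≡8 → I
B(1)+D(3): 4 → E
W(22)+P(15): 37≡11 → L
Y(24)+K(10): 34≡8 → I
X(23)+D(3): 26≡0 → A
B(1)+P(15): 16 → Q
G(6)+K(10): 16 → Q
V(21)+D(3): 24 → Y
D(3)+P(15): 18 → S

BIELIAQQYS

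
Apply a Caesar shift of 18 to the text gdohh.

g(6): 6+18=24 → y
d(3): 3+18=21 → v
o(14): 14+18=32≡6 → g
h(7): 7+18=25 → z
h(7): 7+18=25 → z

yvgzz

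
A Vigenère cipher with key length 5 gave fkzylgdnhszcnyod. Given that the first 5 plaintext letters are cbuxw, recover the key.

Subtract each crib letter from the matching ciphertext letter (mod 26):
f(5)−c(2)=3 → d
k(10)−b(1)=9 → j
z(25)−u(20)=5 → f
y(24)−x(23)=1 → b
l(11)−w(22)=-11≡15 → p

djfbp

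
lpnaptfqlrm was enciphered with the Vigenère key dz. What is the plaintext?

iqkbmucrisj

Repeat the key across the ciphertext: dzdzdzdzdzd
l(11)−d(3): 8 → i
p(15)−z(25): -10≡16 → q
n(13)−d(3): 10 → k
a(0)−z(25): -25≡1 → b
p(15)−d(3): 12 → m
t(19)−z(25): -6≡20 → u
f(5)−d(3): 2 → c
q(16)−z(25): -9≡17 → r
l(11)−d(3): 8 → i
r(17)−z(25): -8≡18 → s
m(12)−d(3): 9 → j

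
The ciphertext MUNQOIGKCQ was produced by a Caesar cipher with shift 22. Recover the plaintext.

M(12): 12−22=-10≡16 → Q
U(20): 20−22=-2≡24 → Y
N(13): 13−22=-9≡17 → R
Q(16): 16−22=-6≡20 → U
O(14): 14−22=-8≡18 → S
I(8): 8−22=-14≡12 → M
G(6): 6−22=-16≡10 → K
K(10): 10−22=-12≡14 → O
C(2): 2−22=-20≡6 → G
Q(16): 16−22=-6≡20 → U

QYRUSMKOGU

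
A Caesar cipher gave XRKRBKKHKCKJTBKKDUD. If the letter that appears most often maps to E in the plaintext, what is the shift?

6

The most frequent ciphertext letter is K (appears 7 times).
K is position 10; E is position 4.
Shift = 6.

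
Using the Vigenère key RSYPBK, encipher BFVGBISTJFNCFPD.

Repeat the key across the message: RSYPBKRSYPBKRSY
B(1)+R(17): 18 → S
F(5)+S(18): 23 → X
V(21)+Y(24): 45≡19 → T
G(6)+P(15): 21 → V
B(1)+B(1): 2 → C
I(8)+K(10): 18 → S
S(18)+R(17): 35≡9 → J
T(19)+S(18): 37≡11 → L
J(9)+Y(24): 33≡7 → H
F(5)+P(15): 20 → U
N(13)+B(1): 14 → O
C(2)+K(10): 12 → M
F(5)+R(17): 22 → W
P(15)+S(18): 33≡7 → H
D(3)+Y(24): 27≡1 → B

SXTVCSJLHUOMWHB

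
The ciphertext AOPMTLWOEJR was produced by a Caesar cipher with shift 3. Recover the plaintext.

XLMJQITLBGO

A(0): 0−3=-3≡23 → X
O(14): 14−3=11 → L
P(15): 15−3=12 → M
M(12): 12−3=9 → J
T(19): 19−3=16 → Q
L(11): 11−3=8 → I
W(22): 22−3=19 → T
O(14): 14−3=11 → L
E(4): 4−3=1 → B
J(9): 9−3=6 → G
R(17): 17−3=14 → O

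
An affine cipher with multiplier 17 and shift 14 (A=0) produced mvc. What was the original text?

The inverse of 17 mod 26 is 23, since 17·23=391≡1. Apply D(y)=23·(y−14) mod 26:
m(12): 23·(12−14)=-46≡6 → g
v(21): 23·(21−14)=161≡5 → f
c(2): 23·(2−14)=-276≡10 → k

gfk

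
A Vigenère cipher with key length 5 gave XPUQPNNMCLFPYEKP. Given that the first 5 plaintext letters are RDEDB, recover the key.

GMQNO

Subtract each crib letter from the matching ciphertext letter (mod 26):
X(23)−R(17)=6 → G
P(15)−D(3)=12 → M
U(20)−E(4)=16 → Q
Q(16)−D(3)=13 → N
P(15)−B(1)=14 → O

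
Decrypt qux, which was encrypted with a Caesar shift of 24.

swz

q(16): 16−24=-8≡18 → s
u(20): 20−24=-4≡22 → w
x(23): 23−24=-1≡25 → z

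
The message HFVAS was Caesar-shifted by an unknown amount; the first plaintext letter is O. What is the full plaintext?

OMCHZ

From the crib: H(7)−O(14)=-7≡19, so the shift is 19.
Subtract 19 from each ciphertext letter:
H(7): 7−19=-12≡14 → O
F(5): 5−19=-14≡12 → M
V(21): 21−19=2 → C
A(0): 0−19=-19≡7 → H
S(18): 18−19=-1≡25 → Z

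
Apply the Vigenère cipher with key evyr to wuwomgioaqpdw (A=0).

Repeat the key across the message: evyrevyrevyre
w(22)+e(4): 26≡0 → a
u(20)+v(21): 41≡15 → p
w(22)+y(24): 46≡20 → u
o(14)+r(17): 31≡5 → f
m(12)+e(4): 16 → q
g(6)+v(21): 27≡1 → b
i(8)+y(24): 32≡6 → g
o(14)+r(17): 31≡5 → f
a(0)+e(4): 4 → e
q(16)+v(21): 37≡11 → l
p(15)+y(24): 39≡13 → n
d(3)+r(17): 20 → u
w(22)+e(4): 26≡0 → a

apufqbgfelnua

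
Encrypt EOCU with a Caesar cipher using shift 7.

E(4): 4+7=11 → L
O(14): 14+7=21 → V
C(2): 2+7=9 → J
U(20): 20+7=27≡1 → B

LVJB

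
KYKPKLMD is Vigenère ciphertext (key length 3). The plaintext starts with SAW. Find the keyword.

Subtract each crib letter from the matching ciphertext letter (mod 26):
K(10)−S(18)=-8≡18 → S
Y(24)−A(0)=24 → Y
K(10)−W(22)=-12≡14 → O

SYO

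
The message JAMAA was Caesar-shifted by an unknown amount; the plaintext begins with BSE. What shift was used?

From the crib: J(9)−B(1)=8, so the shift is 8.

8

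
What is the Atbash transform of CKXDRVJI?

C(2) → X(23)
K(10) → P(15)
X(23) → C(2)
D(3) → W(22)
R(17) → I(8)
V(21) → E(4)
J(9) → Q(16)
I(8) → R(17)

XPCWIEQR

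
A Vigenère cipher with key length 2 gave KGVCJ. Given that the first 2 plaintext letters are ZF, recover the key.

Subtract each crib letter from the matching ciphertext letter (mod 26):
K(10)−Z(25)=-15≡11 → L
G(6)−F(5)=1 → B

LB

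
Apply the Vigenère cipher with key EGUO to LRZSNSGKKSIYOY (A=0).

PXTGRYAYOYCMSE

Repeat the key across the message: EGUOEGUOEGUOEG
L(11)+E(4): 15 → P
R(17)+G(6): 23 → X
Z(25)+U(20): 45≡19 → T
S(18)+O(14): 32≡6 → G
N(13)+E(4): 17 → R
S(18)+G(6): 24 → Y
G(6)+U(20): 26≡0 → A
K(10)+O(14): 24 → Y
K(10)+E(4): 14 → O
S(18)+G(6): 24 → Y
I(8)+U(20): 28≡2 → C
Y(24)+O(14): 38≡12 → M
O(14)+E(4): 18 → S
Y(24)+G(6): 30≡4 → E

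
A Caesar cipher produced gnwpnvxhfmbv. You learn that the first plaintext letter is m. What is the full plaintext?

mtcvtbdnlshb

From the crib: g(6)−m(12)=-6≡20, so the shift is 20.
Subtract 20 from each ciphertext letter:
g(6): 6−20=-14≡12 → m
n(13): 13−20=-7≡19 → t
w(22): 22−20=2 → c
p(15): 15−20=-5≡21 → v
n(13): 13−20=-7≡19 → t
v(21): 21−20=1 → b
x(23): 23−20=3 → d
h(7): 7−20=-13≡13 → n
f(5): 5−20=-15≡11 → l
m(12): 12−20=-8≡18 → s
b(1): 1−20=-19≡7 → h
v(21): 21−20=1 → b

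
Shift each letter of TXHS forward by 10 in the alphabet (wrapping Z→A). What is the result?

T(19): 19+10=29≡3 → D
X(23): 23+10=33≡7 → H
H(7): 7+10=17 → R
S(18): 18+10=28≡2 → C

DHRC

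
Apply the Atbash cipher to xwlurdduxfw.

x(23) → c(2)
w(22) → d(3)
l(11) → o(14)
u(20) → f(5)
r(17) → i(8)
d(3) → w(22)
d(3) → w(22)
u(20) → f(5)
x(23) → c(2)
f(5) → u(20)
w(22) → d(3)

cdofiwwfcud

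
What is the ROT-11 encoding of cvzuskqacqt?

c(2): 2+11=13 → n
v(21): 21+11=32≡6 → g
z(25): 25+11=36≡10 → k
u(20): 20+11=31≡5 → f
s(18): 18+11=29≡3 → d
k(10): 10+11=21 → v
q(16): 16+11=27≡1 → b
a(0): 0+11=11 → l
c(2): 2+11=13 → n
q(16): 16+11=27≡1 → b
t(19): 19+11=30≡4 → e

ngkfdvblnbe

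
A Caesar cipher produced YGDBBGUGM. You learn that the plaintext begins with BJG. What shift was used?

From the crib: Y(24)−B(1)=23, so the shift is 23.

23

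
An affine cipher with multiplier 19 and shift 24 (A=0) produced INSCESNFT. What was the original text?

GJMSOMJZX

The inverse of 19 mod 26 is 11, since 19·11=209≡1. Apply D(y)=11·(y−24) mod 26:
I(8): 11·(8−24)=-176≡6 → G
N(13): 11·(13−24)=-121≡9 → J
S(18): 11·(18−24)=-66≡12 → M
C(2): 11·(2−24)=-242≡18 → S
E(4): 11·(4−24)=-220≡14 → O
S(18): 11·(18−24)=-66≡12 → M
N(13): 11·(13−24)=-121≡9 → J
F(5): 11·(5−24)=-209≡25 → Z
T(19): 11·(19−24)=-55≡23 → X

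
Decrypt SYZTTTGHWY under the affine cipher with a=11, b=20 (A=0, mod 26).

The inverse of 11 mod 26 is 19, since 11·19=209≡1. Apply D(y)=19·(y−20) mod 26:
S(18): 19·(18−20)=-38≡14 → O
Y(24): 19·(24−20)=76≡24 → Y
Z(25): 19·(25−20)=95≡17 → R
T(19): 19·(19−20)=-19≡7 → H
T(19): 19·(19−20)=-19≡7 → H
T(19): 19·(19−20)=-19≡7 → H
G(6): 19·(6−20)=-266≡20 → U
H(7): 19·(7−20)=-247≡13 → N
W(22): 19·(22−20)=38≡12 → M
Y(24): 19·(24−20)=76≡24 → Y

OYRHHHUNMY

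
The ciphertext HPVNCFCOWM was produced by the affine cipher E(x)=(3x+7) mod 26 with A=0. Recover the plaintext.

AUWCHIHLFT

The inverse of 3 mod 26 is 9, since 3·9=27≡1. Apply D(y)=9·(y−7) mod 26:
H(7): 9·(7−7)=0 → A
P(15): 9·(15−7)=72≡20 → U
V(21): 9·(21−7)=126≡22 → W
N(13): 9·(13−7)=54≡2 → C
C(2): 9·(2−7)=-45≡7 → H
F(5): 9·(5−7)=-18≡8 → I
C(2): 9·(2−7)=-45≡7 → H
O(14): 9·(14−7)=63≡11 → L
W(22): 9·(22−7)=135≡5 → F
M(12): 9·(12−7)=45≡19 → T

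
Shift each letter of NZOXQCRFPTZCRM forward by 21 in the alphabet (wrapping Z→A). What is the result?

IUJSLXMAKOUXMH

N(13): 13+21=34≡8 → I
Z(25): 25+21=46≡20 → U
O(14): 14+21=35≡9 → J
X(23): 23+21=44≡18 → S
Q(16): 16+21=37≡11 → L
C(2): 2+21=23 → X
R(17): 17+21=38≡12 → M
F(5): 5+21=26≡0 → A
P(15): 15+21=36≡10 → K
T(19): 19+21=40≡14 → O
Z(25): 25+21=46≡20 → U
C(2): 2+21=23 → X
R(17): 17+21=38≡12 → M
M(12): 12+21=33≡7 → H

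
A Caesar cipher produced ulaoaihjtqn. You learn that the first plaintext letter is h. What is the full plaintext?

From the crib: u(20)−h(7)=13, so the shift is 13.
Subtract 13 from each ciphertext letter:
u(20): 20−13=7 → h
l(11): 11−13=-2≡24 → y
a(0): 0−13=-13≡13 → n
o(14): 14−13=1 → b
a(0): 0−13=-13≡13 → n
i(8): 8−13=-5≡21 → v
h(7): 7−13=-6≡20 → u
j(9): 9−13=-4≡22 → w
t(19): 19−13=6 → g
q(16): 16−13=3 → d
n(13): 13−13=0 → a

hynbnvuwgda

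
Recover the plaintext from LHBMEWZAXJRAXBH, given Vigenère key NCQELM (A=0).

YFLITKMYHFGOKZR

Repeat the key across the ciphertext: NCQELMNCQELMNCQ
L(11)−N(13): -2≡24 → Y
H(7)−C(2): 5 → F
B(1)−Q(16): -15≡11 → L
M(12)−E(4): 8 → I
E(4)−L(11): -7≡19 → T
W(22)−M(12): 10 → K
Z(25)−N(13): 12 → M
A(0)−C(2): -2≡24 → Y
X(23)−Q(16): 7 → H
J(9)−E(4): 5 → F
R(17)−L(11): 6 → G
A(0)−M(12): -12≡14 → O
X(23)−N(13): 10 → K
B(1)−C(2): -1≡25 → Z
H(7)−Q(16): -9≡17 → R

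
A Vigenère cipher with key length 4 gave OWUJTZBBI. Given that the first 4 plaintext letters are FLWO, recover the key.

JLYV

Subtract each crib letter from the matching ciphertext letter (mod 26):
O(14)−F(5)=9 → J
W(22)−L(11)=11 → L
U(20)−W(22)=-2≡24 → Y
J(9)−O(14)=-5≡21 → V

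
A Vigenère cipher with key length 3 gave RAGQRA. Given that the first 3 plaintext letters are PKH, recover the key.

Subtract each crib letter from the matching ciphertext letter (mod 26):
R(17)−P(15)=2 → C
A(0)−K(10)=-10≡16 → Q
G(6)−H(7)=-1≡25 → Z

CQZ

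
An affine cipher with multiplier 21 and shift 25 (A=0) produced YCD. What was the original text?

The inverse of 21 mod 26 is 5, since 21·5=105≡1. Apply D(y)=5·(y−25) mod 26:
Y(24): 5·(24−25)=-5≡21 → V
C(2): 5·(2−25)=-115≡15 → P
D(3): 5·(3−25)=-110≡20 → U

VPU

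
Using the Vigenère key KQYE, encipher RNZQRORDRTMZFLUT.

BDXUBEPHBJKDPBSX

Repeat the key across the message: KQYEKQYEKQYEKQYE
R(17)+K(10): 27≡1 → B
N(13)+Q(16): 29≡3 → D
Z(25)+Y(24): 49≡23 → X
Q(16)+E(4): 20 → U
R(17)+K(10): 27≡1 → B
O(14)+Q(16): 30≡4 → E
R(17)+Y(24): 41≡15 → P
D(3)+E(4): 7 → H
R(17)+K(10): 27≡1 → B
T(19)+Q(16): 35≡9 → J
M(12)+Y(24): 36≡10 → K
Z(25)+E(4): 29≡3 → D
F(5)+K(10): 15 → P
L(11)+Q(16): 27≡1 → B
U(20)+Y(24): 44≡18 → S
T(19)+E(4): 23 → X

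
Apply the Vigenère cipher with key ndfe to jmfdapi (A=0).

Repeat the key across the message: ndfendf
j(9)+n(13): 22 → w
m(12)+d(3): 15 → p
f(5)+f(5): 10 → k
d(3)+e(4): 7 → h
a(0)+n(13): 13 → n
p(15)+d(3): 18 → s
i(8)+f(5): 13 → n

wpkhnsn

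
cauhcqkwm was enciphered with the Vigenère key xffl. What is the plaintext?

fvpwflflp

Repeat the key across the ciphertext: xfflxfflx
c(2)−x(23): -21≡5 → f
a(0)−f(5): -5≡21 → v
u(20)−f(5): 15 → p
h(7)−l(11): -4≡22 → w
c(2)−x(23): -21≡5 → f
q(16)−f(5): 11 → l
k(10)−f(5): 5 → f
w(22)−l(11): 11 → l
m(12)−x(23): -11≡15 → p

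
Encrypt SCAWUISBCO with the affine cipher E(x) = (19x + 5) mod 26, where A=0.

S(18): 19·18+5=347≡9 → J
C(2): 19·2+5=43≡17 → R
A(0): 19·0+5=5 → F
W(22): 19·22+5=423≡7 → H
U(20): 19·20+5=385≡21 → V
I(8): 19·8+5=157≡1 → B
S(18): 19·18+5=347≡9 → J
B(1): 19·1+5=24 → Y
C(2): 19·2+5=43≡17 → R
O(14): 19·14+5=271≡11 → L

JRFHVBJYRL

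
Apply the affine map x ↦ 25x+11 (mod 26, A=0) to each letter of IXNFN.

I(8): 25·8+11=211≡3 → D
X(23): 25·23+11=586≡14 → O
N(13): 25·13+11=336≡24 → Y
F(5): 25·5+11=136≡6 → G
N(13): 25·13+11=336≡24 → Y

DOYGY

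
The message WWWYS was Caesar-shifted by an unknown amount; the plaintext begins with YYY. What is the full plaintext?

YYYAU

From the crib: W(22)−Y(24)=-2≡24, so the shift is 24.
Subtract 24 from each ciphertext letter:
W(22): 22−24=-2≡24 → Y
W(22): 22−24=-2≡24 → Y
W(22): 22−24=-2≡24 → Y
Y(24): 24−24=0 → A
S(18): 18−24=-6≡20 → U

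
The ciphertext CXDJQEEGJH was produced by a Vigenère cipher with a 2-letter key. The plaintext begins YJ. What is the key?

EO

Subtract each crib letter from the matching ciphertext letter (mod 26):
C(2)−Y(24)=-22≡4 → E
X(23)−J(9)=14 → O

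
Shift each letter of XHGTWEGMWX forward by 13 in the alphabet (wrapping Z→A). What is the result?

X(23): 23+13=36≡10 → K
H(7): 7+13=20 → U
G(6): 6+13=19 → T
T(19): 19+13=32≡6 → G
W(22): 22+13=35≡9 → J
E(4): 4+13=17 → R
G(6): 6+13=19 → T
M(12): 12+13=25 → Z
W(22): 22+13=35≡9 → J
X(23): 23+13=36≡10 → K

KUTGJRTZJK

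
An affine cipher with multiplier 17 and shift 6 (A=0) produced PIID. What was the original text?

ZUUJ

The inverse of 17 mod 26 is 23, since 17·23=391≡1. Apply D(y)=23·(y−6) mod 26:
P(15): 23·(15−6)=207≡25 → Z
I(8): 23·(8−6)=46≡20 → U
I(8): 23·(8−6)=46≡20 → U
D(3): 23·(3−6)=-69≡9 → J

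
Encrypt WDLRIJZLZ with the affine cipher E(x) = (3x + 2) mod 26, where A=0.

QLJBADZJZ

W(22): 3·22+2=68≡16 → Q
D(3): 3·3+2=11 → L
L(11): 3·11+2=35≡9 → J
R(17): 3·17+2=53≡1 → B
I(8): 3·8+2=26≡0 → A
J(9): 3·9+2=29≡3 → D
Z(25): 3·25+2=77≡25 → Z
L(11): 3·11+2=35≡9 → J
Z(25): 3·25+2=77≡25 → Z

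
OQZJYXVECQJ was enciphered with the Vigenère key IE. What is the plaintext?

Repeat the key across the ciphertext: IEIEIEIEIEI
O(14)−I(8): 6 → G
Q(16)−E(4): 12 → M
Z(25)−I(8): 17 → R
J(9)−E(4): 5 → F
Y(24)−I(8): 16 → Q
X(23)−E(4): 19 → T
V(21)−I(8): 13 → N
E(4)−E(4): 0 → A
C(2)−I(8): -6≡20 → U
Q(16)−E(4): 12 → M
J(9)−I(8): 1 → B

GMRFQTNAUMB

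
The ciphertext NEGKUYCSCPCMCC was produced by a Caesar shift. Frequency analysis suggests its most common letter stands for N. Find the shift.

15

The most frequent ciphertext letter is C (appears 5 times).
C is position 2; N is position 13.
Shift = -11≡15.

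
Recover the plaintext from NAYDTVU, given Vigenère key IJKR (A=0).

FROMLMK

Repeat the key across the ciphertext: IJKRIJK
N(13)−I(8): 5 → F
A(0)−J(9): -9≡17 → R
Y(24)−K(10): 14 → O
D(3)−R(17): -14≡12 → M
T(19)−I(8): 11 → L
V(21)−J(9): 12 → M
U(20)−K(10): 10 → K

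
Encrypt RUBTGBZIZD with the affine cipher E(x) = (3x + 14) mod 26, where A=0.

R(17): 3·17+14=65≡13 → N
U(20): 3·20+14=74≡22 → W
B(1): 3·1+14=17 → R
T(19): 3·19+14=71≡19 → T
G(6): 3·6+14=32≡6 → G
B(1): 3·1+14=17 → R
Z(25): 3·25+14=89≡11 → L
I(8): 3·8+14=38≡12 → M
Z(25): 3·25+14=89≡11 → L
D(3): 3·3+14=23 → X

NWRTGRLMLX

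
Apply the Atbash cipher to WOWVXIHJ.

DLDECRSQ

W(22) → D(3)
O(14) → L(11)
W(22) → D(3)
V(21) → E(4)
X(23) → C(2)
I(8) → R(17)
H(7) → S(18)
J(9) → Q(16)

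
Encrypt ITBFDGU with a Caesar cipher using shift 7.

PAIMKNB

I(8): 8+7=15 → P
T(19): 19+7=26≡0 → A
B(1): 1+7=8 → I
F(5): 5+7=12 → M
D(3): 3+7=10 → K
G(6): 6+7=13 → N
U(20): 20+7=27≡1 → B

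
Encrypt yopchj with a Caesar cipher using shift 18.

y(24): 24+18=42≡16 → q
o(14): 14+18=32≡6 → g
p(15): 15+18=33≡7 → h
c(2): 2+18=20 → u
h(7): 7+18=25 → z
j(9): 9+18=27≡1 → b

qghuzb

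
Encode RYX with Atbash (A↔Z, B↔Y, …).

IBC

R(17) → I(8)
Y(24) → B(1)
X(23) → C(2)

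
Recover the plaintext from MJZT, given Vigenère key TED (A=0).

Repeat the key across the ciphertext: TEDT
M(12)−T(19): -7≡19 → T
J(9)−E(4): 5 → F
Z(25)−D(3): 22 → W
T(19)−T(19): 0 → A

TFWA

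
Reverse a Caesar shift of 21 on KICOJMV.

PNHTORA

K(10): 10−21=-11≡15 → P
I(8): 8−21=-13≡13 → N
C(2): 2−21=-19≡7 → H
O(14): 14−21=-7≡19 → T
J(9): 9−21=-12≡14 → O
M(12): 12−21=-9≡17 → R
V(21): 21−21=0 → A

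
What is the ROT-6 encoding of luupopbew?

raavuvhkc

l(11): 11+6=17 → r
u(20): 20+6=26≡0 → a
u(20): 20+6=26≡0 → a
p(15): 15+6=21 → v
o(14): 14+6=20 → u
p(15): 15+6=21 → v
b(1): 1+6=7 → h
e(4): 4+6=10 → k
w(22): 22+6=28≡2 → c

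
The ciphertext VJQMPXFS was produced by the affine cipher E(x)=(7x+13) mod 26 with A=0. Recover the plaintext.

The inverse of 7 mod 26 is 15, since 7·15=105≡1. Apply D(y)=15·(y−13) mod 26:
V(21): 15·(21−13)=120≡16 → Q
J(9): 15·(9−13)=-60≡18 → S
Q(16): 15·(16−13)=45≡19 → T
M(12): 15·(12−13)=-15≡11 → L
P(15): 15·(15−13)=30≡4 → E
X(23): 15·(23−13)=150≡20 → U
F(5): 15·(5−13)=-120≡10 → K
S(18): 15·(18−13)=75≡23 → X

QSTLEUKX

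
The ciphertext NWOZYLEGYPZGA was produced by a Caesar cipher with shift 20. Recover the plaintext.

TCUFERKMEVFMG

N(13): 13−20=-7≡19 → T
W(22): 22−20=2 → C
O(14): 14−20=-6≡20 → U
Z(25): 25−20=5 → F
Y(24): 24−20=4 → E
L(11): 11−20=-9≡17 → R
E(4): 4−20=-16≡10 → K
G(6): 6−20=-14≡12 → M
Y(24): 24−20=4 → E
P(15): 15−20=-5≡21 → V
Z(25): 25−20=5 → F
G(6): 6−20=-14≡12 → M
A(0): 0−20=-20≡6 → G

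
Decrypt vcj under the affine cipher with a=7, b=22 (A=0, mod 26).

The inverse of 7 mod 26 is 15, since 7·15=105≡1. Apply D(y)=15·(y−22) mod 26:
v(21): 15·(21−22)=-15≡11 → l
c(2): 15·(2−22)=-300≡12 → m
j(9): 15·(9−22)=-195≡13 → n

lmn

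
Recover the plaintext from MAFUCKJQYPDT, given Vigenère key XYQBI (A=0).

Repeat the key across the ciphertext: XYQBIXYQBIXY
M(12)−X(23): -11≡15 → P
A(0)−Y(24): -24≡2 → C
F(5)−Q(16): -11≡15 → P
U(20)−B(1): 19 → T
C(2)−I(8): -6≡20 → U
K(10)−X(23): -13≡13 → N
J(9)−Y(24): -15≡11 → L
Q(16)−Q(16): 0 → A
Y(24)−B(1): 23 → X
P(15)−I(8): 7 → H
D(3)−X(23): -20≡6 → G
T(19)−Y(24): -5≡21 → V

PCPTUNLAXHGV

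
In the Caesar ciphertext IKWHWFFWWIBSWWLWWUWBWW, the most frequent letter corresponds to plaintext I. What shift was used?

The most frequent ciphertext letter is W (appears 11 times).
W is position 22; I is position 8.
Shift = 14.

14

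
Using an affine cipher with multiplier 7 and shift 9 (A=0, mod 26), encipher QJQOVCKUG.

RURDAXBTZ

Q(16): 7·16+9=121≡17 → R
J(9): 7·9+9=72≡20 → U
Q(16): 7·16+9=121≡17 → R
O(14): 7·14+9=107≡3 → D
V(21): 7·21+9=156≡0 → A
C(2): 7·2+9=23 → X
K(10): 7·10+9=79≡1 → B
U(20): 7·20+9=149≡19 → T
G(6): 7·6+9=51≡25 → Z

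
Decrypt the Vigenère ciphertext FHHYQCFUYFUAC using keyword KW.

Repeat the key across the ciphertext: KWKWKWKWKWKWK
F(5)−K(10): -5≡21 → V
H(7)−W(22): -15≡11 → L
H(7)−K(10): -3≡23 → X
Y(24)−W(22): 2 → C
Q(16)−K(10): 6 → G
C(2)−W(22): -20≡6 → G
F(5)−K(10): -5≡21 → V
U(20)−W(22): -2≡24 → Y
Y(24)−K(10): 14 → O
F(5)−W(22): -17≡9 → J
U(20)−K(10): 10 → K
A(0)−W(22): -22≡4 → E
C(2)−K(10): -8≡18 → S

VLXCGGVYOJKES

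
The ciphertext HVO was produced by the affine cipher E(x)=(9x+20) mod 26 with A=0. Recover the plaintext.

NDI

The inverse of 9 mod 26 is 3, since 9·3=27≡1. Apply D(y)=3·(y−20) mod 26:
H(7): 3·(7−20)=-39≡13 → N
V(21): 3·(21−20)=3 → D
O(14): 3·(14−20)=-18≡8 → I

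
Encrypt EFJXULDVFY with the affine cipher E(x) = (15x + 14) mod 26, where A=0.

E(4): 15·4+14=74≡22 → W
F(5): 15·5+14=89≡11 → L
J(9): 15·9+14=149≡19 → T
X(23): 15·23+14=359≡21 → V
U(20): 15·20+14=314≡2 → C
L(11): 15·11+14=179≡23 → X
D(3): 15·3+14=59≡7 → H
V(21): 15·21+14=329≡17 → R
F(5): 15·5+14=89≡11 → L
Y(24): 15·24+14=374≡10 → K

WLTVCXHRLK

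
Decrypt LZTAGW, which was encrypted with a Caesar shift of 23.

L(11): 11−23=-12≡14 → O
Z(25): 25−23=2 → C
T(19): 19−23=-4≡22 → W
A(0): 0−23=-23≡3 → D
G(6): 6−23=-17≡9 → J
W(22): 22−23=-1≡25 → Z

OCWDJZ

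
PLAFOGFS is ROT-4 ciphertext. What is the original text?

P(15): 15−4=11 → L
L(11): 11−4=7 → H
A(0): 0−4=-4≡22 → W
F(5): 5−4=1 → B
O(14): 14−4=10 → K
G(6): 6−4=2 → C
F(5): 5−4=1 → B
S(18): 18−4=14 → O

LHWBKCBO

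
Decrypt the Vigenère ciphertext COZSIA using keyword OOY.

Repeat the key across the ciphertext: OOYOOY
C(2)−O(14): -12≡14 → O
O(14)−O(14): 0 → A
Z(25)−Y(24): 1 → B
S(18)−O(14): 4 → E
I(8)−O(14): -6≡20 → U
A(0)−Y(24): -24≡2 → C

OABEUC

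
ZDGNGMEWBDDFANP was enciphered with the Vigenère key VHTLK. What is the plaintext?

EWNCWRXDQTIYHCF

Repeat the key across the ciphertext: VHTLKVHTLKVHTLK
Z(25)−V(21): 4 → E
D(3)−H(7): -4≡22 → W
G(6)−T(19): -13≡13 → N
N(13)−L(11): 2 → C
G(6)−K(10): -4≡22 → W
M(12)−V(21): -9≡17 → R
E(4)−H(7): -3≡23 → X
W(22)−T(19): 3 → D
B(1)−L(11): -10≡16 → Q
D(3)−K(10): -7≡19 → T
D(3)−V(21): -18≡8 → I
F(5)−H(7): -2≡24 → Y
A(0)−T(19): -19≡7 → H
N(13)−L(11): 2 → C
P(15)−K(10): 5 → F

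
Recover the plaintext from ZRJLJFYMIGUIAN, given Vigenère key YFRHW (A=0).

Repeat the key across the ciphertext: YFRHWYFRHWYFRH
Z(25)−Y(24): 1 → B
R(17)−F(5): 12 → M
J(9)−R(17): -8≡18 → S
L(11)−H(7): 4 → E
J(9)−W(22): -13≡13 → N
F(5)−Y(24): -19≡7 → H
Y(24)−F(5): 19 → T
M(12)−R(17): -5≡21 → V
I(8)−H(7): 1 → B
G(6)−W(22): -16≡10 → K
U(20)−Y(24): -4≡22 → W
I(8)−F(5): 3 → D
A(0)−R(17): -17≡9 → J
N(13)−H(7): 6 → G

BMSENHTVBKWDJG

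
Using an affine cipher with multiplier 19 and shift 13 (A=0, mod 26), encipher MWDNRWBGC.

M(12): 19·12+13=241≡7 → H
W(22): 19·22+13=431≡15 → P
D(3): 19·3+13=70≡18 → S
N(13): 19·13+13=260≡0 → A
R(17): 19·17+13=336≡24 → Y
W(22): 19·22+13=431≡15 → P
B(1): 19·1+13=32≡6 → G
G(6): 19·6+13=127≡23 → X
C(2): 19·2+13=51≡25 → Z

HPSAYPGXZ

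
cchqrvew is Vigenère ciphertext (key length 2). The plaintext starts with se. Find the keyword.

Subtract each crib letter from the matching ciphertext letter (mod 26):
c(2)−s(18)=-16≡10 → k
c(2)−e(4)=-2≡24 → y

ky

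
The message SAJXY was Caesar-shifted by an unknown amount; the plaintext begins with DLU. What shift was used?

15

From the crib: S(18)−D(3)=15, so the shift is 15.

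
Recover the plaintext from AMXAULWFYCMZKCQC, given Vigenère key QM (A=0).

Repeat the key across the ciphertext: QMQMQMQMQMQMQMQM
A(0)−Q(16): -16≡10 → K
M(12)−M(12): 0 → A
X(23)−Q(16): 7 → H
A(0)−M(12): -12≡14 → O
U(20)−Q(16): 4 → E
L(11)−M(12): -1≡25 → Z
W(22)−Q(16): 6 → G
F(5)−M(12): -7≡19 → T
Y(24)−Q(16): 8 → I
C(2)−M(12): -10≡16 → Q
M(12)−Q(16): -4≡22 → W
Z(25)−M(12): 13 → N
K(10)−Q(16): -6≡20 → U
C(2)−M(12): -10≡16 → Q
Q(16)−Q(16): 0 → A
C(2)−M(12): -10≡16 → Q

KAHOEZGTIQWNUQAQ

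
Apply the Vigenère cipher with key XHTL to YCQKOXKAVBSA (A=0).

Repeat the key across the message: XHTLXHTLXHTL
Y(24)+X(23): 47≡21 → V
C(2)+H(7): 9 → J
Q(16)+T(19): 35≡9 → J
K(10)+L(11): 21 → V
O(14)+X(23): 37≡11 → L
X(23)+H(7): 30≡4 → E
K(10)+T(19): 29≡3 → D
A(0)+L(11): 11 → L
V(21)+X(23): 44≡18 → S
B(1)+H(7): 8 → I
S(18)+T(19): 37≡11 → L
A(0)+L(11): 11 → L

VJJVLEDLSILL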